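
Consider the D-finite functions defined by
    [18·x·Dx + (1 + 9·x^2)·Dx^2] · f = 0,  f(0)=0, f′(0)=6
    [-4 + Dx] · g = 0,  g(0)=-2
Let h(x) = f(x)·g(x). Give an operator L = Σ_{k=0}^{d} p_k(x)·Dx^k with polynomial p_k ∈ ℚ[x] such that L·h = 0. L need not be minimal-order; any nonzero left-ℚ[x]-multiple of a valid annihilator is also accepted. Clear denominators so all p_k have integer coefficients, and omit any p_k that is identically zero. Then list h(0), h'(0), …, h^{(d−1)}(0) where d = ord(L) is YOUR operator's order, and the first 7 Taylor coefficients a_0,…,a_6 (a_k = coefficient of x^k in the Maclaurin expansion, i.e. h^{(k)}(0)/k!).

L = (16 - 72·x + 144·x^2) + (-8 + 18·x - 72·x^2)·Dx + (1 + 9·x^2)·Dx^2  (order 2).
h: a_k = 0, -12, -48, -60, 16, -172/5, -496, …
ICs: h(0) = 0, h′(0) = -12.

f: a_k = 0, 6, 0, -18, 0, 486/5, 0, …
g: a_k = -2, -8, -16, -64/3, -64/3, -256/15, -512/45, …
L₀ := L_f ⊗_s L_g (sym. prod.), ord ≤ 2.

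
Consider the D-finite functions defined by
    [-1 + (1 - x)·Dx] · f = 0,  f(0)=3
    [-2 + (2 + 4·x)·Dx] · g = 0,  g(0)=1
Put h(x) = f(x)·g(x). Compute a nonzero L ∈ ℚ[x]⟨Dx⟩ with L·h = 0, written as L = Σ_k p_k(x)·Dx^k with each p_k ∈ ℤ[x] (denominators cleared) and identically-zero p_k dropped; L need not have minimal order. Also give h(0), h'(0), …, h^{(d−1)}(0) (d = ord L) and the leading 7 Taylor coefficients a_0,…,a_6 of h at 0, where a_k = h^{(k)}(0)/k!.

f: a_k = 3, 3, 3, 3, 3, 3, 3, …
g: a_k = 1, 1, -1/2, 1/2, -5/8, 7/8, -21/16, …
Sym-product of L_f,L_g gives L₀ (≤ ord 1).
L = (2 + x) + (-1 - x + 2·x^2)·Dx  (order 1).
h: a_k = 3, 6, 9/2, 6, 33/8, 27/4, 45/16, …
ICs: h(0) = 3.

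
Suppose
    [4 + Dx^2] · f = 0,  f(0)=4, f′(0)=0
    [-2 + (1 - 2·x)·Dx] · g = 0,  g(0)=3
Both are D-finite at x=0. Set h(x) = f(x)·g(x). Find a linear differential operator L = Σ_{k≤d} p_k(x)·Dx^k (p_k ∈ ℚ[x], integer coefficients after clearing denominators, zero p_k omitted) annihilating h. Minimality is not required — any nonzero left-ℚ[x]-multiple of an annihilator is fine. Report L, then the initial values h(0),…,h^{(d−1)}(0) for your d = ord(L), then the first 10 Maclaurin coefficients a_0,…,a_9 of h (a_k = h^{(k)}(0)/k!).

L = (-4 + 8·x) + 4·Dx + (-1 + 2·x)·Dx^2  (order 2).
h: a_k = 12, 24, 24, 48, 104, 208, 6224/15, 12448/15, 34856/21, 69712/21, …
ICs: h(0) = 12, h′(0) = 24.

f: a_k = 4, 0, -8, 0, 8/3, 0, -16/45, 0, 8/315, 0, …
g: a_k = 3, 6, 12, 24, 48, 96, 192, 384, 768, 1536, …
Sym-product of L_f,L_g gives L₀ (≤ ord 2).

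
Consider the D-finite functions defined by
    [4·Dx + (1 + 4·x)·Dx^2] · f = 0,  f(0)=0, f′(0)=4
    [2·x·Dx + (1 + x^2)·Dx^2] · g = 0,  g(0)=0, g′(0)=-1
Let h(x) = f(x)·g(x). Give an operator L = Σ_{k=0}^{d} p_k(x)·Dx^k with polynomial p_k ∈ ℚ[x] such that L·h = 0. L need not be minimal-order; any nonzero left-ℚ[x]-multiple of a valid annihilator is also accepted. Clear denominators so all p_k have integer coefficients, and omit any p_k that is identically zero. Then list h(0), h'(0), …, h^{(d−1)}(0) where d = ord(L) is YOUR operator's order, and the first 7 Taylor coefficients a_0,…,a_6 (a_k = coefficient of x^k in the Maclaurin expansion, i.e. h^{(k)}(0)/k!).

f: a_k = 0, 4, -8, 64/3, -64, 1024/5, -2048/3, …
g: a_k = 0, -1, 0, 1/3, 0, -1/5, 0, …
Product ⇒ symmetric product L₀, ord ≤ 4.
L = (144 + 896·x + 560·x^2 + 2304·x^3 + 1920·x^4 + 3328·x^5 + 256·x^7)·Dx + (132 + 304·x + 2252·x^2 + 4144·x^3 + 8896·x^4 + 5952·x^5 + 8960·x^6 + 192·x^7 + 896·x^8)·Dx^2 + (72 + 376·x + 912·x^2 + 2808·x^3 + 3720·x^4 + 6288·x^5 + 3072·x^6 + 4368·x^7 + 192·x^8 + 512·x^9)·Dx^3 + (5 + 48·x + 178·x^2 + 416·x^3 + 729·x^4 + 720·x^5 + 1008·x^6 + 384·x^7 + 516·x^8 + 32·x^9 + 64·x^10)·Dx^4  (order 4).
h: a_k = 0, 0, -4, 8, -20, 184/3, -8932/45, …
ICs: h(0) = 0, h′(0) = 0, h′′(0) = -8, h′′′(0) = 48.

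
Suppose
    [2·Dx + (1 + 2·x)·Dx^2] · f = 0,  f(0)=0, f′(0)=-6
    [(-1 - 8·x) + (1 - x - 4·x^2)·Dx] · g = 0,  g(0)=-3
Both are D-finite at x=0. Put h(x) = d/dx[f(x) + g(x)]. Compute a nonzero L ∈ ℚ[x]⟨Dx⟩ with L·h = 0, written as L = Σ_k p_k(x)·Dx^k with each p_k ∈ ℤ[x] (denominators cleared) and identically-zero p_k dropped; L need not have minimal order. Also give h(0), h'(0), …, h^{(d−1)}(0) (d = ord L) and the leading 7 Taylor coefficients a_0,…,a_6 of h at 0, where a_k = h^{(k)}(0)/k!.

f: a_k = 0, -6, 6, -8, 12, -96/5, 32, …
g: a_k = -3, -3, -15, -27, -87, -195, -543, …
Sum ⇒ L₀ = lclm(L_f,L_g) in ℚ(x)⟨Dx⟩.
Differentiate: ansatz ord ≤ ord L₀ ⇒ L.
L = (-94 - 644·x - 1664·x^2 - 1920·x^3 - 1536·x^4) + (-23 - 324·x - 1448·x^2 - 3072·x^3 - 3904·x^4 - 2560·x^5)·Dx + (6 + 35·x + 53·x^2 - 98·x^3 - 528·x^4 - 864·x^5 - 512·x^6)·Dx^2  (order 2).
h: a_k = -9, -18, -105, -300, -1071, -3066, -9645, …
ICs: h(0) = -9, h′(0) = -18.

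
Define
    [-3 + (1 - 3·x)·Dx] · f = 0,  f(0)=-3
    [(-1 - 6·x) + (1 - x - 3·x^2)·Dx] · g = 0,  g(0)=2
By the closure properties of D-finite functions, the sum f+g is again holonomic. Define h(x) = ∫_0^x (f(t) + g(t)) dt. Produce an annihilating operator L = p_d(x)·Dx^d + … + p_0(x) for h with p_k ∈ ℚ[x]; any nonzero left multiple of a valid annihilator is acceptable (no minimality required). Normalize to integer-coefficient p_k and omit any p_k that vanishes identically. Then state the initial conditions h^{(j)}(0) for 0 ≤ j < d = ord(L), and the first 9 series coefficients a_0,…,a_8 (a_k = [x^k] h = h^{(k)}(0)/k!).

f: a_k = -3, -9, -27, -81, -243, -729, -2187, -6561, -19683, …
g: a_k = 2, 2, 8, 14, 38, 80, 194, 434, 1016, …
h₀=f+g: left-lcm gives L₀, ord ≤ 2.
∫: right-multiply L₀ by Dx.
L = (6 - 108·x + 162·x^2 - 162·x^3)·Dx + (10 - 6·x - 108·x^2 + 270·x^3 - 324·x^4)·Dx^2 + (-2 + 14·x - 33·x^2 + 18·x^3 + 54·x^4 - 81·x^5)·Dx^3  (order 3).
h: a_k = 0, -1, -7/2, -19/3, -67/4, -41, -649/6, -1993/7, -6127/8, …
ICs: h(0) = 0, h′(0) = -1, h′′(0) = -7.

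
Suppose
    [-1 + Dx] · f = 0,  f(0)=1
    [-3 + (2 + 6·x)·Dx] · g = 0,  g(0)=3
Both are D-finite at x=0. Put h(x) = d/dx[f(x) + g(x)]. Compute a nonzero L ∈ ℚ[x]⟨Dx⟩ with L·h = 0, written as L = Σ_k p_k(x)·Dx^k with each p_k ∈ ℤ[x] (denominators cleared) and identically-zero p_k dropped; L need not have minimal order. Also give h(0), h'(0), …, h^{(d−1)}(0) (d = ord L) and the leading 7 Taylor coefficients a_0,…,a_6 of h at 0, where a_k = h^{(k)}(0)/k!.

L = (-33 - 18·x) + (23 - 24·x - 36·x^2)·Dx + (10 + 42·x + 36·x^2)·Dx^2  (order 2).
h: a_k = 11/2, -23/4, 251/16, -3629/96, 76577/768, -2066651/7680, 68201723/92160, …
ICs: h(0) = 11/2, h′(0) = -23/4.

f: a_k = 1, 1, 1/2, 1/6, 1/24, 1/120, 1/720, …
g: a_k = 3, 9/2, -27/8, 81/16, -1215/128, 5103/256, -45927/1024, …
Weyl lclm of L_f,L_g ⇒ L₀ (ord ≤ 2).
h=h₀': d/dx-closure on L₀ ⇒ L.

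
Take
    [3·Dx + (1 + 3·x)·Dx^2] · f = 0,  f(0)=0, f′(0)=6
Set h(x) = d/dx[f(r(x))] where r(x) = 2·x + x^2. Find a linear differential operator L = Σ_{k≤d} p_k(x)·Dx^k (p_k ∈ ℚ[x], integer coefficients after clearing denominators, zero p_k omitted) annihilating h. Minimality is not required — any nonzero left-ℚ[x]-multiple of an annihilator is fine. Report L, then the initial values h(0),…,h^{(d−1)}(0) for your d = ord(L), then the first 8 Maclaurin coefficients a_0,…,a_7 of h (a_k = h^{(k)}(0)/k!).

f: a_k = 0, 6, -9, 18, -81/2, 486/5, -243, 4374/7, …
Substitute x→r, Dx→(1/r')Dx; clear ⇒ L₀.
h₀' ⇒ L via d/dx closure of L₀.
L = (5 + 6·x + 3·x^2) + (1 + 7·x + 9·x^2 + 3·x^3)·Dx  (order 1).
h: a_k = 12, -60, 324, -1764, 9612, -52380, 285444, -1555524, …
ICs: h(0) = 12.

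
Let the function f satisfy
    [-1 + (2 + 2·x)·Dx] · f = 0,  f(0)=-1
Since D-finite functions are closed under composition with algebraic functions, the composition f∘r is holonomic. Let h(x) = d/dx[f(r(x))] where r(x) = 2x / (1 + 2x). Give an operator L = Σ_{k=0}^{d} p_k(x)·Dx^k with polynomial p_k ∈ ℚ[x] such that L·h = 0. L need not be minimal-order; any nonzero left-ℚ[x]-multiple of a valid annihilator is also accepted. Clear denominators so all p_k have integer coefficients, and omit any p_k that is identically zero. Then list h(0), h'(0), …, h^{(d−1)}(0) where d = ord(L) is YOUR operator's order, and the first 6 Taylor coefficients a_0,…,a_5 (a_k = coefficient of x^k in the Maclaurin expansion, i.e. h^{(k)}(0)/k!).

L = (-5 - 16·x) + (-1 - 6·x - 8·x^2)·Dx  (order 1).
h: a_k = -1, 5, -39/2, 141/2, -1995/8, 7059/8, …
ICs: h(0) = -1.

f: a_k = -1, -1/2, 1/8, -1/16, 5/128, -7/256, …
Substitute x→r, Dx→(1/r')Dx; clear ⇒ L₀.
h₀' ⇒ L via d/dx closure of L₀.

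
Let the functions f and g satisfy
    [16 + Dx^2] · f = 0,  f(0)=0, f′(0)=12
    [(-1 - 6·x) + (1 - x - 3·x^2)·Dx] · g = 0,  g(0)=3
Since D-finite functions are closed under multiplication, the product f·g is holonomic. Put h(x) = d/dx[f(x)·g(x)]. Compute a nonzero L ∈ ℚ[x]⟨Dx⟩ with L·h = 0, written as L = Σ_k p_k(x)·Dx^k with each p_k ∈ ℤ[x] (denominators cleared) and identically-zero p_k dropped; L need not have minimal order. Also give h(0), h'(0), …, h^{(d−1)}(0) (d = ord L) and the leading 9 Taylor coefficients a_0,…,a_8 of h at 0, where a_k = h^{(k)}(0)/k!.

f: a_k = 0, 12, 0, -32, 0, 128/5, 0, -1024/105, 0, …
g: a_k = 3, 3, 12, 21, 57, 120, 291, 651, 1524, …
h₀=f·g: eliminate ⇒ L₀, order ≤ 2·1.
Differentiate: ansatz ord ≤ ord L₀ ⇒ L.
L = (-26 - 256·x - 640·x^2 + 768·x^3 + 1152·x^4) + (-7 - 26·x + 144·x^2 + 288·x^3)·Dx + (5 - 13·x - 31·x^2 + 48·x^3 + 72·x^4)·Dx^2  (order 2).
h: a_k = 36, 72, 144, 624, 1884, 25344/5, 68108/5, 1254496/35, 3252272/35, …
ICs: h(0) = 36, h′(0) = 72.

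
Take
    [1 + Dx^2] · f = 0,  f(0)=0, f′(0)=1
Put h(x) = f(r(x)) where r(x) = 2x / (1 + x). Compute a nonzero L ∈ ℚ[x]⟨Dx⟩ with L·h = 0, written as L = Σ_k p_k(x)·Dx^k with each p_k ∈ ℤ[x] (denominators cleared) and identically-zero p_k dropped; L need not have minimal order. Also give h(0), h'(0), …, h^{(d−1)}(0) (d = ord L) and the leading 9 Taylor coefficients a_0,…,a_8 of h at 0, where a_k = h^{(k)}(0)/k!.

f: a_k = 0, 1, 0, -1/6, 0, 1/120, 0, -1/5040, 0, …
Change of var in L_f (x↦r) gives L₀.
L = 4 + (2 + 6·x + 6·x^2 + 2·x^3)·Dx + (1 + 4·x + 6·x^2 + 4·x^3 + x^4)·Dx^2  (order 2).
h: a_k = 0, 2, -2, 2/3, 2, -86/15, 10, -4418/315, 758/45, …
ICs: h(0) = 0, h′(0) = 2.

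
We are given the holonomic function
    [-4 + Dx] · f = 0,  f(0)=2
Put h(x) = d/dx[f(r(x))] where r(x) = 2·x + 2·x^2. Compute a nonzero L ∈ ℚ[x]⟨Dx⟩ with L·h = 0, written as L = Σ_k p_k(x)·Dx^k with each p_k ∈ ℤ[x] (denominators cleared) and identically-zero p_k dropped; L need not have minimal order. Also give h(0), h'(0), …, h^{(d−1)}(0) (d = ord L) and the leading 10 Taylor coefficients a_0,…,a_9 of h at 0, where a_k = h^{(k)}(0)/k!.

L = (10 + 32·x + 32·x^2) + (-1 - 2·x)·Dx  (order 1).
h: a_k = 16, 160, 896, 11008/3, 36352/3, 510976/15, 757760/9, 58925056/315, 119545856/315, 288145408/405, …
ICs: h(0) = 16.

f: a_k = 2, 8, 16, 64/3, 64/3, 256/15, 512/45, 2048/315, 1024/315, 4096/2835, …
h₀=f(r): pull back L_f along r ⇒ L₀.
Derive L from L₀ (diff closure).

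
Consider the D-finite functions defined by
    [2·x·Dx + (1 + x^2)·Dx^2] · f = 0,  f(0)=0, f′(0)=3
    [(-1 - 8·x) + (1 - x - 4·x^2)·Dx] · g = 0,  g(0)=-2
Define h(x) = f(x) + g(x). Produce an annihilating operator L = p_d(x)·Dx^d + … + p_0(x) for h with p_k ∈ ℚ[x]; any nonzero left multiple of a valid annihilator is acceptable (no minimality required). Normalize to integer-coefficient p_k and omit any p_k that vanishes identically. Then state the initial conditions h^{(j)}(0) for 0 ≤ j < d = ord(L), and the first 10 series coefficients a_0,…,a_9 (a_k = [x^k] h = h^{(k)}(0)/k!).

L = (10 - 40·x - 478·x^2 - 864·x^3 - 2496·x^4 - 384·x^6)·Dx + (-28 - 246·x - 316·x^2 - 1182·x^3 - 752·x^4 - 2048·x^5 - 48·x^6 - 384·x^7)·Dx^2 + (5 + 8·x + 32·x^2 - 104·x^3 - 197·x^4 - 128·x^5 - 288·x^6 - 16·x^7 - 64·x^8)·Dx^3  (order 3).
h: a_k = -2, 1, -10, -19, -58, -647/5, -362, -6177/7, -2330, -17573/3, …
ICs: h(0) = -2, h′(0) = 1, h′′(0) = -20.

f: a_k = 0, 3, 0, -1, 0, 3/5, 0, -3/7, 0, 1/3, …
g: a_k = -2, -2, -10, -18, -58, -130, -362, -882, -2330, -5858, …
Sum ⇒ L₀ = lclm(L_f,L_g) in ℚ(x)⟨Dx⟩.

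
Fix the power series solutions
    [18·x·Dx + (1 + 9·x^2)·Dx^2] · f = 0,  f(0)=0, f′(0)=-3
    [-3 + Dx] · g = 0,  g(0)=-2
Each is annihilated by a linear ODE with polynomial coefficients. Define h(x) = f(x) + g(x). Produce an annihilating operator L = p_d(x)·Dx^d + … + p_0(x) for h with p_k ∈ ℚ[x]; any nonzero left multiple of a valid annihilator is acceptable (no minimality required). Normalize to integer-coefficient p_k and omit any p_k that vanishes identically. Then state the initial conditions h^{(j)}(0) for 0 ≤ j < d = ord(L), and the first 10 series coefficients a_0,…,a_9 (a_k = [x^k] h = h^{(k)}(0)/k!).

f: a_k = 0, -3, 0, 9, 0, -243/5, 0, 2187/7, 0, -2187, …
g: a_k = -2, -6, -9, -9, -27/4, -81/20, -81/40, -243/280, -729/2240, -243/2240, …
f+g: L₀ = lclm(L_f,L_g), ord ≤ 2+1.
L = (18 - 108·x - 162·x^2)·Dx + (-9 + 27·x + 27·x^2 - 81·x^3)·Dx^2 + (1 + 3·x + 9·x^2 + 27·x^3)·Dx^3  (order 3).
h: a_k = -2, -9, -9, 0, -27/4, -1053/20, -81/40, 87237/280, -729/2240, -4899123/2240, …
ICs: h(0) = -2, h′(0) = -9, h′′(0) = -18.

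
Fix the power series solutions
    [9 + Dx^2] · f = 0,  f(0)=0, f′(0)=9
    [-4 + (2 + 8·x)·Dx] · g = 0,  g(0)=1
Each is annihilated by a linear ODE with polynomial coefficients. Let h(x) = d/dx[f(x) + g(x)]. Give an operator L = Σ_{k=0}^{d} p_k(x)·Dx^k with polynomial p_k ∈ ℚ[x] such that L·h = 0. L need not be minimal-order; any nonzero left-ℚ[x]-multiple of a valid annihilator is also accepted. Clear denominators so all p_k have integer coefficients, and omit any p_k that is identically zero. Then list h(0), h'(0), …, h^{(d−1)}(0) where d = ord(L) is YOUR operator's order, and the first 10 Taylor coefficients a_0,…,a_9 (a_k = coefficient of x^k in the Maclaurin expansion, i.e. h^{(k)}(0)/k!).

L = (-414 - 432·x - 864·x^2) + (-63 - 468·x - 1296·x^2 - 1728·x^3)·Dx + (-46 - 48·x - 96·x^2)·Dx^2 + (-7 - 52·x - 144·x^2 - 192·x^3)·Dx^3  (order 3).
h: a_k = 11, -4, -57/2, -40, 1363/8, -504, 147111/80, -6864, 115321761/4480, -97240, …
ICs: h(0) = 11, h′(0) = -4, h′′(0) = -57.

f: a_k = 0, 9, 0, -27/2, 0, 243/40, 0, -729/560, 0, 729/4480, …
g: a_k = 1, 2, -2, 4, -10, 28, -84, 264, -858, 2860, …
f+g: L₀ = lclm(L_f,L_g), ord ≤ 2+1.
h₀' ⇒ L via d/dx closure of L₀.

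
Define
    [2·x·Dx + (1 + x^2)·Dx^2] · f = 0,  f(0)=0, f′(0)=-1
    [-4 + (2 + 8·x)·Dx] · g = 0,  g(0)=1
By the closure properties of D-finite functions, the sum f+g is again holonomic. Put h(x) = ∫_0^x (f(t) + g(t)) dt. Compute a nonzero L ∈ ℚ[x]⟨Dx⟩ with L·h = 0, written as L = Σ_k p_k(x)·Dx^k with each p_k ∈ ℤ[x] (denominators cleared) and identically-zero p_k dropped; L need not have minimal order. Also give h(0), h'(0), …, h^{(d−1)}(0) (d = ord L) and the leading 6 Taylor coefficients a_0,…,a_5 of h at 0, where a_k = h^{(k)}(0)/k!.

L = (-4 - 40·x + 12·x^2 + 24·x^3)·Dx^2 + (-14 - 16·x - 50·x^2 + 48·x^3 + 84·x^4)·Dx^3 + (-2 - 6·x + 12·x^2 + 18·x^3 + 14·x^4 + 24·x^5)·Dx^4  (order 4).
h: a_k = 0, 1, 1/2, -2/3, 13/12, -2, …
ICs: h(0) = 0, h′(0) = 1, h′′(0) = 1, h′′′(0) = -4.

f: a_k = 0, -1, 0, 1/3, 0, -1/5, …
g: a_k = 1, 2, -2, 4, -10, 28, …
f+g: L₀ = lclm(L_f,L_g), ord ≤ 2+1.
Integrate: L := L₀·Dx.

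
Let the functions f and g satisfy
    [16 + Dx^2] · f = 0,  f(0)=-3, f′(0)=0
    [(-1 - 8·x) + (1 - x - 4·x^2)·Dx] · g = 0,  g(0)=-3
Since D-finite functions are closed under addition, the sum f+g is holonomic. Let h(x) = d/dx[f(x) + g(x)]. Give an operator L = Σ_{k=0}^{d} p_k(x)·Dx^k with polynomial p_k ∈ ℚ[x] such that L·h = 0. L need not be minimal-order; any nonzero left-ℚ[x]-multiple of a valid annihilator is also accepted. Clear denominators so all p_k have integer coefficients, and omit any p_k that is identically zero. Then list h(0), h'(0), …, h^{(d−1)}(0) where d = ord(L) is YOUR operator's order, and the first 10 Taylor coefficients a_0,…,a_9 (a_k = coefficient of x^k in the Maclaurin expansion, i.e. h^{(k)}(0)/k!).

L = (6848 + 35072·x + 150784·x^2 + 87040·x^3 + 204800·x^4 + 147456·x^5 + 196608·x^6) + (-560 - 4048·x + 5184·x^2 + 13952·x^3 + 2560·x^4 + 18432·x^5 + 57344·x^6 + 65536·x^7)·Dx + (428 + 2192·x + 9424·x^2 + 5440·x^3 + 12800·x^4 + 9216·x^5 + 12288·x^6)·Dx^2 + (-35 - 253·x + 324·x^2 + 872·x^3 + 160·x^4 + 1152·x^5 + 3584·x^6 + 4096·x^7)·Dx^3  (order 3).
h: a_k = -3, 18, -81, -476, -975, -15778/5, -9261, -2939896/105, -79083, -215139958/945, …
ICs: h(0) = -3, h′(0) = 18, h′′(0) = -162.

f: a_k = -3, 0, 24, 0, -32, 0, 256/15, 0, -512/105, 0, …
g: a_k = -3, -3, -15, -27, -87, -195, -543, -1323, -3495, -8787, …
f+g: L₀ = lclm(L_f,L_g), ord ≤ 2+1.
h=h₀': d/dx-closure on L₀ ⇒ L.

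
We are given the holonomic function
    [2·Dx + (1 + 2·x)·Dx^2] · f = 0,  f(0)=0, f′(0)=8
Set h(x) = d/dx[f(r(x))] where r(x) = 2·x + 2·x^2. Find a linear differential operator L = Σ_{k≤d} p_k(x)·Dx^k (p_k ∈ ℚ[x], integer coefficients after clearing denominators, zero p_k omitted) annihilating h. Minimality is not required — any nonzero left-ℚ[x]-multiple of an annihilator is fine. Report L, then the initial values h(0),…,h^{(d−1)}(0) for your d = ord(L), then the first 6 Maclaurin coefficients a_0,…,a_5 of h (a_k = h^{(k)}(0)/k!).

f: a_k = 0, 8, -8, 32/3, -16, 128/5, …
L₀ from L_f via x↦r, Dx↦r'^{-1}Dx.
Differentiate: ansatz ord ≤ ord L₀ ⇒ L.
L = 2 + (1 + 2·x)·Dx  (order 1).
h: a_k = 16, -32, 64, -128, 256, -512, …
ICs: h(0) = 16.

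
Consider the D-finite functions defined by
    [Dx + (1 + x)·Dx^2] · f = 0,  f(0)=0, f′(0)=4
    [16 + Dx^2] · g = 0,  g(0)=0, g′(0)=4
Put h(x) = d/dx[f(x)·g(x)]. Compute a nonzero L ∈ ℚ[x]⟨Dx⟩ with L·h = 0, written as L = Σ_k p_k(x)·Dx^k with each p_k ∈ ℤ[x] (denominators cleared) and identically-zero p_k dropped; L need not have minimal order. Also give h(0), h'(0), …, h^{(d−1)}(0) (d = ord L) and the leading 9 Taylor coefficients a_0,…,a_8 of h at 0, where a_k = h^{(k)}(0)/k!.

L = (96160 + 647168·x + 1757184·x^2 + 2482176·x^3 + 1931264·x^4 + 786432·x^5 + 131072·x^6) + (13728 + 74144·x + 156160·x^2 + 161280·x^3 + 81920·x^4 + 16384·x^5)·Dx + (13546 + 87008·x + 228848·x^2 + 316416·x^3 + 242944·x^4 + 98304·x^5 + 16384·x^6)·Dx^2 + (858 + 4634·x + 9760·x^2 + 10080·x^3 + 5120·x^4 + 1024·x^5)·Dx^3 + (471 + 2910·x + 7439·x^2 + 10080·x^3 + 7640·x^4 + 3072·x^5 + 512·x^6)·Dx^4  (order 4).
h: a_k = 0, 32, -24, -448/3, 260/3, 416/3, -952/15, -3968/63, 194/7, …
ICs: h(0) = 0, h′(0) = 32, h′′(0) = -48, h′′′(0) = -896.

f: a_k = 0, 4, -2, 4/3, -1, 4/5, -2/3, 4/7, -1/2, …
g: a_k = 0, 4, 0, -32/3, 0, 128/15, 0, -1024/315, 0, …
Sym-product of L_f,L_g gives L₀ (≤ ord 4).
Derive L from L₀ (diff closure).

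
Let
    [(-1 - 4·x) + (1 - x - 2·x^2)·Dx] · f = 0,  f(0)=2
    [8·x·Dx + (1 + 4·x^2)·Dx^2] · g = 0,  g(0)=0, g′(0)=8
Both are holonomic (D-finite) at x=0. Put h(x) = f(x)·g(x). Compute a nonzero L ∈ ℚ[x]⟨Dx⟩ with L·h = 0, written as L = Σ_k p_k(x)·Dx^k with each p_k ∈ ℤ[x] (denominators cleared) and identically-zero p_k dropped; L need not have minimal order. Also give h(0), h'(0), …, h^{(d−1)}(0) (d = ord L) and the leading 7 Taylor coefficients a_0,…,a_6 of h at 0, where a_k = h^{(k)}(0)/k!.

L = (4 + 8·x + 48·x^2) + (2 + 16·x^2 + 48·x^3)·Dx + (-1 + x - 2·x^2 + 4·x^3 + 8·x^4)·Dx^2  (order 2).
h: a_k = 0, 16, 16, 80/3, 176/3, 816/5, 4208/15, …
ICs: h(0) = 0, h′(0) = 16.

f: a_k = 2, 2, 6, 10, 22, 42, 86, …
g: a_k = 0, 8, 0, -32/3, 0, 128/5, 0, …
Sym-product of L_f,L_g gives L₀ (≤ ord 2).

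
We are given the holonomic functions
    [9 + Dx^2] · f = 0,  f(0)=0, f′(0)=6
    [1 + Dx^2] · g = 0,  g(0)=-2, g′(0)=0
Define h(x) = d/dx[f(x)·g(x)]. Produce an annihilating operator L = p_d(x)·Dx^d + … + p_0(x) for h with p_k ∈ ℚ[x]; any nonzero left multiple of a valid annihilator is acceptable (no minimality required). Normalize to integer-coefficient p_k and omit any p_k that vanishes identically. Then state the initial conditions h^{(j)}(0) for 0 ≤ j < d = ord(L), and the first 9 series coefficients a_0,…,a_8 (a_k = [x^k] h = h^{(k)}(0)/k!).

L = 64 + 20·Dx^2 + Dx^4  (order 4).
h: a_k = -12, 0, 72, 0, -88, 0, 688/15, 0, -456/35, …
ICs: h(0) = -12, h′(0) = 0, h′′(0) = 144, h′′′(0) = 0.

f: a_k = 0, 6, 0, -9, 0, 81/20, 0, -243/280, 0, …
g: a_k = -2, 0, 1, 0, -1/12, 0, 1/360, 0, -1/20160, …
L₀ := L_f ⊗_s L_g (sym. prod.), ord ≤ 4.
h₀' ⇒ L via d/dx closure of L₀.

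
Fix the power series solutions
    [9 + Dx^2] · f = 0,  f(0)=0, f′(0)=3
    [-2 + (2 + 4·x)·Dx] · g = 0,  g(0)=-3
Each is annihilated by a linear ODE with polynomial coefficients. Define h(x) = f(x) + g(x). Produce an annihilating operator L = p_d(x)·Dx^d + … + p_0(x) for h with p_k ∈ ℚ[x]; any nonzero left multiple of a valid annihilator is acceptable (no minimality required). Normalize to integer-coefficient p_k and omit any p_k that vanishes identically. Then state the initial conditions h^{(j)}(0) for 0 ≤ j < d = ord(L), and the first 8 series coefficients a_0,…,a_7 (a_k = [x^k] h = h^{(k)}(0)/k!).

f: a_k = 0, 3, 0, -9/2, 0, 81/40, 0, -243/560, …
g: a_k = -3, -3, 3/2, -3/2, 15/8, -21/8, 63/16, -99/16, …
L₀ := lclm(L_f,L_g); ord L₀ ≤ 2+1.
L = (-54 - 162·x - 162·x^2) + (36 + 234·x + 486·x^2 + 324·x^3)·Dx + (-6 - 18·x - 18·x^2)·Dx^2 + (4 + 26·x + 54·x^2 + 36·x^3)·Dx^3  (order 3).
h: a_k = -3, 0, 3/2, -6, 15/8, -3/5, 63/16, -927/140, …
ICs: h(0) = -3, h′(0) = 0, h′′(0) = 3.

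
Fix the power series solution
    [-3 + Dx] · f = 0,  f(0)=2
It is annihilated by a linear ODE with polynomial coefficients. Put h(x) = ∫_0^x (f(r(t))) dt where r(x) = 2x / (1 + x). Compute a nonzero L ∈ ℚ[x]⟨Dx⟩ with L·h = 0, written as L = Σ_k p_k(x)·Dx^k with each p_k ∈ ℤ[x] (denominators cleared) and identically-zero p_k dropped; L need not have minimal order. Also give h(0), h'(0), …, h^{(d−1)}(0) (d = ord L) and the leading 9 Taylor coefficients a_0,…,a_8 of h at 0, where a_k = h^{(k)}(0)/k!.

L = -6·Dx + (1 + 2·x + x^2)·Dx^2  (order 2).
h: a_k = 0, 2, 6, 8, 3, -12/5, -2/5, 48/35, -57/70, …
ICs: h(0) = 0, h′(0) = 2.

f: a_k = 2, 6, 9, 9, 27/4, 81/20, 81/40, 243/280, 729/2240, …
h₀=f(r): pull back L_f along r ⇒ L₀.
∫: right-multiply L₀ by Dx.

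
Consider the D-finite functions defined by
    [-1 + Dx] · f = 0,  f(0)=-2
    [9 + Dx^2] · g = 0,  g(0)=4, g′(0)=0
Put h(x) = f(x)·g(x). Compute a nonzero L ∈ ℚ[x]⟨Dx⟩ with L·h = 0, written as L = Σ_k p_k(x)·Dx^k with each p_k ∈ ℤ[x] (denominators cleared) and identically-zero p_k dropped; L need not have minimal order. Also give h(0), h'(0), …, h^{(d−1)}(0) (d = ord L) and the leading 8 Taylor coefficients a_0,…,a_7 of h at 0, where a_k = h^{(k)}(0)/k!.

f: a_k = -2, -2, -1, -1/3, -1/12, -1/60, -1/360, -1/2520, …
g: a_k = 4, 0, -18, 0, 27/2, 0, -81/20, 0, …
L₀ := L_f ⊗_s L_g (sym. prod.), ord ≤ 2.
L = 10 - 2·Dx + Dx^2  (order 2).
h: a_k = -8, -8, 32, 104/3, -28/3, -316/15, -176/45, 1228/315, …
ICs: h(0) = -8, h′(0) = -8.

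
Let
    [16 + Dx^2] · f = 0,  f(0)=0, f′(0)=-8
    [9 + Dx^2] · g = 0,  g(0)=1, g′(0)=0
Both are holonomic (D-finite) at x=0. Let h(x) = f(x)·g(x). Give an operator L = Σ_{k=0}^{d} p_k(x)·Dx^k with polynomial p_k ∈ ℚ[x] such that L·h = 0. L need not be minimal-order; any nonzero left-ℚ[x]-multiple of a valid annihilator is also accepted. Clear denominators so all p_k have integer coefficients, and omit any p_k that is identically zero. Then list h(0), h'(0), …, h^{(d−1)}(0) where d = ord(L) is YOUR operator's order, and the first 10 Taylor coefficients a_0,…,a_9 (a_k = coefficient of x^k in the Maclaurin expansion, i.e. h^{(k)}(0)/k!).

f: a_k = 0, -8, 0, 64/3, 0, -256/15, 0, 2048/315, 0, -4096/2835, …
g: a_k = 1, 0, -9/2, 0, 27/8, 0, -81/80, 0, 729/4480, 0, …
h₀=f·g: eliminate ⇒ L₀, order ≤ 2·2.
L = 49 + 50·Dx^2 + Dx^4  (order 4).
h: a_k = 0, -8, 0, 172/3, 0, -2101/15, 0, 102943/630, 0, -5044201/45360, …
ICs: h(0) = 0, h′(0) = -8, h′′(0) = 0, h′′′(0) = 344.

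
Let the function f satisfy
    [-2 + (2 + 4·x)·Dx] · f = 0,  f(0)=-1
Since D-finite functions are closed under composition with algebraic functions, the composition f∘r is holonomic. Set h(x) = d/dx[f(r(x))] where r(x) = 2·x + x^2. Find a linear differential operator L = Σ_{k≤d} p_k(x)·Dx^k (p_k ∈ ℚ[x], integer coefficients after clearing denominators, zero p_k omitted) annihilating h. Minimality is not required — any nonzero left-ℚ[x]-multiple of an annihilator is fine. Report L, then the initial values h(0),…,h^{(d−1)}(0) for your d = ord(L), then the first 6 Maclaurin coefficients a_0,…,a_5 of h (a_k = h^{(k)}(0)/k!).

L = -1 + (-1 - 5·x - 6·x^2 - 2·x^3)·Dx  (order 1).
h: a_k = -2, 2, -6, 18, -55, 171, …
ICs: h(0) = -2.

f: a_k = -1, -1, 1/2, -1/2, 5/8, -7/8, …
h₀=f(r): pull back L_f along r ⇒ L₀.
h=h₀': d/dx-closure on L₀ ⇒ L.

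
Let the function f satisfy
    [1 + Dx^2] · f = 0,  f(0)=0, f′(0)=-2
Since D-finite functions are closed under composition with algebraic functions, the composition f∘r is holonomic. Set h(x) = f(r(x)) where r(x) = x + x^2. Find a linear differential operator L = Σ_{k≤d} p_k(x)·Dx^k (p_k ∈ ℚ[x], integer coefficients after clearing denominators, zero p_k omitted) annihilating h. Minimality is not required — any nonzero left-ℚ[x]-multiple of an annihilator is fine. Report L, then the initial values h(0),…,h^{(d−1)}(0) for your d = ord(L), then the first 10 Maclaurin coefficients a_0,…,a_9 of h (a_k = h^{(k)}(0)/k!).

L = (1 + 6·x + 12·x^2 + 8·x^3) - 2·Dx + (1 + 2·x)·Dx^2  (order 2).
h: a_k = 0, -2, -2, 1/3, 1, 59/60, 1/4, -419/2520, -59/360, -13609/181440, …
ICs: h(0) = 0, h′(0) = -2.

f: a_k = 0, -2, 0, 1/3, 0, -1/60, 0, 1/2520, 0, -1/181440, …
L₀ from L_f via x↦r, Dx↦r'^{-1}Dx.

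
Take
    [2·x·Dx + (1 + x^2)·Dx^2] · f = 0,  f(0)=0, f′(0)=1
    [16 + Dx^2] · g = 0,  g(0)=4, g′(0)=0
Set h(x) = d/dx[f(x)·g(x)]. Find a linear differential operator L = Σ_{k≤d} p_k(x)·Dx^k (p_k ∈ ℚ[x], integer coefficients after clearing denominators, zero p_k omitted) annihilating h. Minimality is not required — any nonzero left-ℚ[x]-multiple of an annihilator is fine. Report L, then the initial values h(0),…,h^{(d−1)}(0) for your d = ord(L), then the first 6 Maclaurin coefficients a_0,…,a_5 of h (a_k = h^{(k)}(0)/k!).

f: a_k = 0, 1, 0, -1/3, 0, 1/5, …
g: a_k = 4, 0, -32, 0, 128/3, 0, …
L₀ := L_f ⊗_s L_g (sym. prod.), ord ≤ 4.
h=h₀': d/dx-closure on L₀ ⇒ L.
L = (32960 + 157056·x^2 + 319424·x^4 + 359424·x^6 + 242688·x^8 + 94208·x^10 + 16384·x^12) + (6752·x + 28736·x^3 + 49120·x^5 + 43520·x^7 + 20480·x^9 + 4096·x^11)·Dx + (3420 + 17320·x^2 + 37356·x^4 + 44272·x^6 + 30848·x^8 + 12032·x^10 + 2048·x^12)·Dx^2 + (422·x + 1796·x^3 + 3070·x^5 + 2720·x^7 + 1280·x^9 + 256·x^11)·Dx^3 + (85 + 469·x^2 + 1087·x^4 + 1363·x^6 + 980·x^8 + 384·x^10 + 64·x^12)·Dx^4  (order 4).
h: a_k = 4, 0, -100, 0, 812/3, 0, …
ICs: h(0) = 4, h′(0) = 0, h′′(0) = -200, h′′′(0) = 0.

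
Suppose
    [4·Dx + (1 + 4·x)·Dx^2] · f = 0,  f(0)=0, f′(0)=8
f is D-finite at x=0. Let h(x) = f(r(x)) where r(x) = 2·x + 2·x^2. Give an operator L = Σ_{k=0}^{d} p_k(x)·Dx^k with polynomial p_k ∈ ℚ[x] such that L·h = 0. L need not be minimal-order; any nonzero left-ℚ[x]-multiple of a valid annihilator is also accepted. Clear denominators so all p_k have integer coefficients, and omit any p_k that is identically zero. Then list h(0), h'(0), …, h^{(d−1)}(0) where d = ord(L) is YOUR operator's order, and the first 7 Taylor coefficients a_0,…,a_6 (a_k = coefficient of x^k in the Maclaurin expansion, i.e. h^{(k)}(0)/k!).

L = (6 + 16·x + 16·x^2)·Dx + (1 + 10·x + 24·x^2 + 16·x^3)·Dx^2  (order 2).
h: a_k = 0, 16, -48, 640/3, -1088, 29696/5, -33792, …
ICs: h(0) = 0, h′(0) = 16.

f: a_k = 0, 8, -16, 128/3, -128, 2048/5, -4096/3, …
f∘r: x↦r, Dx↦Dx/r' in L_f ⇒ L₀.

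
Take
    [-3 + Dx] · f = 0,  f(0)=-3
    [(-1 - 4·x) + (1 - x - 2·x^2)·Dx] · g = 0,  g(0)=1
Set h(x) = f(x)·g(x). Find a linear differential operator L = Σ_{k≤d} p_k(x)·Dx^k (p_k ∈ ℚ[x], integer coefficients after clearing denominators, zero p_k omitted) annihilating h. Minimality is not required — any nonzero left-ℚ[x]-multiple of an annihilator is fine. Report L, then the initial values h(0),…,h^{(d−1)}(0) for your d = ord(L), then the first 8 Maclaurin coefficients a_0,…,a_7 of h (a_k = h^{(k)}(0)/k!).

L = (4 + x - 6·x^2) + (-1 + x + 2·x^2)·Dx  (order 1).
h: a_k = -3, -12, -63/2, -69, -1137/8, -1431/5, -45879/80, -321213/280, …
ICs: h(0) = -3.

f: a_k = -3, -9, -27/2, -27/2, -81/8, -243/40, -243/80, -729/560, …
g: a_k = 1, 1, 3, 5, 11, 21, 43, 85, …
h₀=f·g: eliminate ⇒ L₀, order ≤ 1·1.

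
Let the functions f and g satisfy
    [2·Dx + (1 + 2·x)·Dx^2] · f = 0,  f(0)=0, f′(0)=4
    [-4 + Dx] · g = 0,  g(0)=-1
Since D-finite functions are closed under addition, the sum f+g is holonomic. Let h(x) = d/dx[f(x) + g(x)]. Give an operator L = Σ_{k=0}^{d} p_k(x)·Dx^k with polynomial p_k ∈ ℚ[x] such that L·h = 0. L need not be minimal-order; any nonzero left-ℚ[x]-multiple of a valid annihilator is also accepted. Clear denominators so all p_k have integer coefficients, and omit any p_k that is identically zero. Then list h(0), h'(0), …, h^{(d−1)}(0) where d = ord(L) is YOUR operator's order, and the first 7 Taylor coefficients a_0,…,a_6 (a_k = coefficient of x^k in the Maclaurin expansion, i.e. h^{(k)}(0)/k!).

f: a_k = 0, 4, -4, 16/3, -8, 64/5, -64/3, …
g: a_k = -1, -4, -8, -32/3, -32/3, -128/15, -256/45, …
f+g: L₀ = lclm(L_f,L_g), ord ≤ 2+1.
h=h₀': d/dx-closure on L₀ ⇒ L.
L = (-32 - 32·x) + (-4 - 32·x - 32·x^2)·Dx + (3 + 10·x + 8·x^2)·Dx^2  (order 2).
h: a_k = 0, -24, -16, -224/3, 64/3, -2432/15, 10496/45, …
ICs: h(0) = 0, h′(0) = -24.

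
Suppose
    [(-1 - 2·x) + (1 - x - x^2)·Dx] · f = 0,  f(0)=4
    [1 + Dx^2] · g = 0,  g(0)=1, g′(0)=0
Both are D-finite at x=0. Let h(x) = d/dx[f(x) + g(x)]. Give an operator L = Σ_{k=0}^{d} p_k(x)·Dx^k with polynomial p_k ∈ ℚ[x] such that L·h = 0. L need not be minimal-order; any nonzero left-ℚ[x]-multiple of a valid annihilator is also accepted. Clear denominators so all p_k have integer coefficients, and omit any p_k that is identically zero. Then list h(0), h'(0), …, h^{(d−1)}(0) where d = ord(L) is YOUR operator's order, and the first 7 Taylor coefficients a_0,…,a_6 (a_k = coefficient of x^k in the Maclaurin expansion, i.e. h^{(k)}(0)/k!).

L = (124 + 358·x + 470·x^2 + 230·x^3 + 130·x^4 + 18·x^5 + 6·x^6) + (-19 - 29·x + 36·x^2 + 55·x^3 + 50·x^4 + 27·x^5 + 7·x^6 + 2·x^7)·Dx + (124 + 358·x + 470·x^2 + 230·x^3 + 130·x^4 + 18·x^5 + 6·x^6)·Dx^2 + (-19 - 29·x + 36·x^2 + 55·x^3 + 50·x^4 + 27·x^5 + 7·x^6 + 2·x^7)·Dx^3  (order 3).
h: a_k = 4, 15, 36, 481/6, 160, 37439/120, 588, …
ICs: h(0) = 4, h′(0) = 15, h′′(0) = 72.

f: a_k = 4, 4, 8, 12, 20, 32, 52, …
g: a_k = 1, 0, -1/2, 0, 1/24, 0, -1/720, …
Weyl lclm of L_f,L_g ⇒ L₀ (ord ≤ 3).
h₀' ⇒ L via d/dx closure of L₀.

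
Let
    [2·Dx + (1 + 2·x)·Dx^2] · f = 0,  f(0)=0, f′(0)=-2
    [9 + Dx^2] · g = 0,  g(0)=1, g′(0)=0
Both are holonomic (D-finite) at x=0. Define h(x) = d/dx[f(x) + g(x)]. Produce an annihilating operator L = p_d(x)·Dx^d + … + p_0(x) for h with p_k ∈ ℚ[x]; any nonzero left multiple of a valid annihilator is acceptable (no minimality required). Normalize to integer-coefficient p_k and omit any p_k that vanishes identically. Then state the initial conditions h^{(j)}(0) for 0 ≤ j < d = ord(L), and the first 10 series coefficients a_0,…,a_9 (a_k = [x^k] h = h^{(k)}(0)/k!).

L = (594 + 648·x + 648·x^2) + (153 + 630·x + 972·x^2 + 648·x^3)·Dx + (66 + 72·x + 72·x^2)·Dx^2 + (17 + 70·x + 108·x^2 + 72·x^3)·Dx^3  (order 3).
h: a_k = -2, -5, -8, 59/2, -32, 2317/40, -128, 144089/560, -512, 4586791/4480, …
ICs: h(0) = -2, h′(0) = -5, h′′(0) = -16.

f: a_k = 0, -2, 2, -8/3, 4, -32/5, 32/3, -128/7, 32, -512/9, …
g: a_k = 1, 0, -9/2, 0, 27/8, 0, -81/80, 0, 729/4480, 0, …
L₀ := lclm(L_f,L_g); ord L₀ ≤ 2+2.
Derive L from L₀ (diff closure).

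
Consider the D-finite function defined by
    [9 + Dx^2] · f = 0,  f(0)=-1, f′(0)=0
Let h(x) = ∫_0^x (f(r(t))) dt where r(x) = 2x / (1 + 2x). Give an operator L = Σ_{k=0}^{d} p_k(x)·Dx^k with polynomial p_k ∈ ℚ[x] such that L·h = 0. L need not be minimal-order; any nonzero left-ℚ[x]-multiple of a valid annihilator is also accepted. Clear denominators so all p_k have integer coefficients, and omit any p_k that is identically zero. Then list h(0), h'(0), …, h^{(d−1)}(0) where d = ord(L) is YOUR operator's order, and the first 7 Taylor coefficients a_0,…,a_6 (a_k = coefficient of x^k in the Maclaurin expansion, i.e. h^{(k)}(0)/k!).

f: a_k = -1, 0, 9/2, 0, -27/8, 0, 81/80, …
f∘r: x↦r, Dx↦Dx/r' in L_f ⇒ L₀.
h=∫₀ˣh₀: take L = L₀·Dx.
L = 36·Dx + (4 + 24·x + 48·x^2 + 32·x^3)·Dx^2 + (1 + 8·x + 24·x^2 + 32·x^3 + 16·x^4)·Dx^3  (order 3).
h: a_k = 0, -1, 0, 6, -18, 162/5, -24, …
ICs: h(0) = 0, h′(0) = -1, h′′(0) = 0.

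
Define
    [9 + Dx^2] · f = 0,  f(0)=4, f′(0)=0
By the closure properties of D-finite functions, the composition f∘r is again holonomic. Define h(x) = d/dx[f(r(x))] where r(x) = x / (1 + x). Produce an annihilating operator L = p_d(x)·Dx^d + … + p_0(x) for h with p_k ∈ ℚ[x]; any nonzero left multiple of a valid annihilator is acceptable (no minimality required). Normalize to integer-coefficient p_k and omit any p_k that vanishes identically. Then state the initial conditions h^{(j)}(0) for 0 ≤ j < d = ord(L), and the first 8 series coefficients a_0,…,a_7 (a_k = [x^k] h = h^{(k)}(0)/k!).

L = (15 + 12·x + 6·x^2) + (6 + 18·x + 18·x^2 + 6·x^3)·Dx + (1 + 4·x + 6·x^2 + 4·x^3 + x^4)·Dx^2  (order 2).
h: a_k = 0, -36, 108, -162, 90, 2457/10, -9639/10, 293553/140, …
ICs: h(0) = 0, h′(0) = -36.

f: a_k = 4, 0, -18, 0, 27/2, 0, -81/20, 0, …
L₀ from L_f via x↦r, Dx↦r'^{-1}Dx.
h=h₀': d/dx-closure on L₀ ⇒ L.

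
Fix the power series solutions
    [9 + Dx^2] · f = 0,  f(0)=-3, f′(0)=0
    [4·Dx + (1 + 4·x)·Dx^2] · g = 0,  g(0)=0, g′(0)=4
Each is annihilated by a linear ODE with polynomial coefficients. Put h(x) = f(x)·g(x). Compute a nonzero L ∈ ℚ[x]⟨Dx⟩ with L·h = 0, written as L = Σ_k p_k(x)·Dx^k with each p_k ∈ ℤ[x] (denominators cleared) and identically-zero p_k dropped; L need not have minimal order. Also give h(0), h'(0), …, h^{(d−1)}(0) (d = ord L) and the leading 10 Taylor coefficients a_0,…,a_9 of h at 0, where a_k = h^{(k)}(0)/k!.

f: a_k = -3, 0, 27/2, 0, -81/8, 0, 243/80, 0, -2187/4480, 0, …
g: a_k = 0, 4, -8, 64/3, -64, 1024/5, -2048/3, 16384/7, -8192, 262144/9, …
Sym-product of L_f,L_g gives L₀ (≤ ord 4).
L = (-2043 - 1296·x + 44064·x^2 + 186624·x^3 + 186624·x^4) + (72 + 5472·x + 31104·x^2 + 41472·x^3)·Dx + (-182 + 864·x + 12096·x^2 + 41472·x^3 + 41472·x^4)·Dx^2 + (8 + 608·x + 3456·x^2 + 4608·x^3)·Dx^3 + (5 + 112·x + 800·x^2 + 2304·x^3 + 2304·x^4)·Dx^4  (order 4).
h: a_k = 0, -12, 24, -10, 84, -3669/10, 1265, -624507/140, 159837/10, -194189089/3360, …
ICs: h(0) = 0, h′(0) = -12, h′′(0) = 48, h′′′(0) = -60.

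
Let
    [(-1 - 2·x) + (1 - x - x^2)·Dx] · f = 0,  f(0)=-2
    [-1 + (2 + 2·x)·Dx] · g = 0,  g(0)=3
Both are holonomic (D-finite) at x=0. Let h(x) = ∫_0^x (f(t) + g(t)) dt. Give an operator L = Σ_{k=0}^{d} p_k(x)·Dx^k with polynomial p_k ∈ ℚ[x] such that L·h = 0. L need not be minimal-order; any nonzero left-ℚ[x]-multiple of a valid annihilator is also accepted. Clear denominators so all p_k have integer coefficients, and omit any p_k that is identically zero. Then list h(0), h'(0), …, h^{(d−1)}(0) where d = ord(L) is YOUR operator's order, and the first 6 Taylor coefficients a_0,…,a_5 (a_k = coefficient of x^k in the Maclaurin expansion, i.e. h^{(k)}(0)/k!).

L = (-9 - 21·x - 21·x^2 - 10·x^3)·Dx + (17 + 54·x + 87·x^2 + 74·x^3 + 25·x^4)·Dx^2 + (-2 - 14·x - 6·x^2 + 30·x^3 + 34·x^4 + 10·x^5)·Dx^3  (order 3).
h: a_k = 0, 1, -1/4, -35/24, -93/64, -259/128, …
ICs: h(0) = 0, h′(0) = 1, h′′(0) = -1/2.

f: a_k = -2, -2, -4, -6, -10, -16, …
g: a_k = 3, 3/2, -3/8, 3/16, -15/128, 21/256, …
L₀ := lclm(L_f,L_g); ord L₀ ≤ 1+1.
Integrate: L := L₀·Dx.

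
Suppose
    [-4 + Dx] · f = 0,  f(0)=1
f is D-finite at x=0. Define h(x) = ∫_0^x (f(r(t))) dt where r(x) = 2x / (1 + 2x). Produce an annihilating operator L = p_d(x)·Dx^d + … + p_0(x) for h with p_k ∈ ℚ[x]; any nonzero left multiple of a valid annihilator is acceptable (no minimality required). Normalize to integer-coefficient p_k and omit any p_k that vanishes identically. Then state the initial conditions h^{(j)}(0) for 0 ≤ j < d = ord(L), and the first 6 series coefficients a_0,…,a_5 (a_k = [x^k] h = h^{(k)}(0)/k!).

f: a_k = 1, 4, 8, 32/3, 32/3, 128/15, …
h₀=f(r): pull back L_f along r ⇒ L₀.
h=∫₀ˣh₀: take L = L₀·Dx.
L = -8·Dx + (1 + 4·x + 4·x^2)·Dx^2  (order 2).
h: a_k = 0, 1, 4, 16/3, -8/3, -64/15, …
ICs: h(0) = 0, h′(0) = 1.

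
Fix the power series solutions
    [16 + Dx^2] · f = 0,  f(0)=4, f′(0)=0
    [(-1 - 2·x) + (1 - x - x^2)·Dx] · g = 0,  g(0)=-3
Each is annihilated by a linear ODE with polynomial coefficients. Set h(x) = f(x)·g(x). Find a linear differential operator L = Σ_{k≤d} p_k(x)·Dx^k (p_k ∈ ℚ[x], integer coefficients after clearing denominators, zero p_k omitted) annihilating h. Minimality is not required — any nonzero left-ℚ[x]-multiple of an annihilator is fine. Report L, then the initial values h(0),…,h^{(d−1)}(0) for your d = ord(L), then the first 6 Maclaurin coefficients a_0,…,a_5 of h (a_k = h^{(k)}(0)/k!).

L = (-14 + 16·x + 16·x^2) + (2 + 4·x)·Dx + (-1 + x + x^2)·Dx^2  (order 2).
h: a_k = -12, -12, 72, 60, 4, 64, …
ICs: h(0) = -12, h′(0) = -12.

f: a_k = 4, 0, -32, 0, 128/3, 0, …
g: a_k = -3, -3, -6, -9, -15, -24, …
Sym-product of L_f,L_g gives L₀ (≤ ord 2).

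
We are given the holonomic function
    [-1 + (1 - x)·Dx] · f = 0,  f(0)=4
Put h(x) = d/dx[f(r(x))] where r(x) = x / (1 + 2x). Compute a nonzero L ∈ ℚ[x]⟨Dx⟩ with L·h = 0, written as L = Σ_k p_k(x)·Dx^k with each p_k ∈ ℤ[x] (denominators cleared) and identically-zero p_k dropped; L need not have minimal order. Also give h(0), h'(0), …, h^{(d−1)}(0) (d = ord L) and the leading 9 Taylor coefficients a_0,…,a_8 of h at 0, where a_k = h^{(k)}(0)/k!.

L = -4 + (-2 - 2·x)·Dx  (order 1).
h: a_k = 4, -8, 12, -16, 20, -24, 28, -32, 36, …
ICs: h(0) = 4.

f: a_k = 4, 4, 4, 4, 4, 4, 4, 4, 4, …
h₀=f(r): pull back L_f along r ⇒ L₀.
h₀' ⇒ L via d/dx closure of L₀.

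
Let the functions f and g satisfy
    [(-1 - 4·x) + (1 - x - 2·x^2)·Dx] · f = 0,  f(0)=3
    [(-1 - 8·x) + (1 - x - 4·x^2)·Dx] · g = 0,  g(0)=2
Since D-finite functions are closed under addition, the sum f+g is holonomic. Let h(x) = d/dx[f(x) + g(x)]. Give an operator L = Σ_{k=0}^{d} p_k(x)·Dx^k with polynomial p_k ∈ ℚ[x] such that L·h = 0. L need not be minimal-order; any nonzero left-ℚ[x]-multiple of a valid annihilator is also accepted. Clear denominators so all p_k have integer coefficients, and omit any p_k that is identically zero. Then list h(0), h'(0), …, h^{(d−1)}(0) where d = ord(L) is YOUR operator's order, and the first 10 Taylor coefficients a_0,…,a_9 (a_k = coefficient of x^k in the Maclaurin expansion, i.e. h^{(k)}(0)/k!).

f: a_k = 3, 3, 9, 15, 33, 63, 129, 255, 513, 1023, …
g: a_k = 2, 2, 10, 18, 58, 130, 362, 882, 2330, 5858, …
L₀ := lclm(L_f,L_g); ord L₀ ≤ 1+1.
h=h₀': d/dx-closure on L₀ ⇒ L.
L = (-6 - 336·x - 480·x^2 - 1824·x^3 - 3864·x^4 - 6528·x^5 + 2304·x^6) + (6 + 66·x + 156·x^2 + 168·x^3 + 162·x^4 - 3768·x^5 - 3456·x^6 + 1536·x^7)·Dx + (-1 + 2·x - 13·x^2 - 28·x^3 + 222·x^4 + 134·x^5 - 612·x^6 - 320·x^7 + 192·x^8)·Dx^2  (order 2).
h: a_k = 5, 38, 99, 364, 965, 2946, 7959, 22744, 61929, 172270, …
ICs: h(0) = 5, h′(0) = 38.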